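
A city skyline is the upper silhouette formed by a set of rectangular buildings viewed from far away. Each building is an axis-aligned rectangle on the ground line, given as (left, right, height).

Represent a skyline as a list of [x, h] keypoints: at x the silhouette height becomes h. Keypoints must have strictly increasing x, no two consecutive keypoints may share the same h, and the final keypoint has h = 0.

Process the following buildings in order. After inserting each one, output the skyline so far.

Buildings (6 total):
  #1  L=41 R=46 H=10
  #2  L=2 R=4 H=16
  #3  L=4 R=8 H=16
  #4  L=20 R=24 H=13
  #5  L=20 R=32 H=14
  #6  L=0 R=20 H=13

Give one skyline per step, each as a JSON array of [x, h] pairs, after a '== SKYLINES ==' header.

== SKYLINES ==
[[41,10],[46,0]]
[[2,16],[4,0],[41,10],[46,0]]
[[2,16],[8,0],[41,10],[46,0]]
[[2,16],[8,0],[20,13],[24,0],[41,10],[46,0]]
[[2,16],[8,0],[20,14],[32,0],[41,10],[46,0]]
[[0,13],[2,16],[8,13],[20,14],[32,0],[41,10],[46,0]]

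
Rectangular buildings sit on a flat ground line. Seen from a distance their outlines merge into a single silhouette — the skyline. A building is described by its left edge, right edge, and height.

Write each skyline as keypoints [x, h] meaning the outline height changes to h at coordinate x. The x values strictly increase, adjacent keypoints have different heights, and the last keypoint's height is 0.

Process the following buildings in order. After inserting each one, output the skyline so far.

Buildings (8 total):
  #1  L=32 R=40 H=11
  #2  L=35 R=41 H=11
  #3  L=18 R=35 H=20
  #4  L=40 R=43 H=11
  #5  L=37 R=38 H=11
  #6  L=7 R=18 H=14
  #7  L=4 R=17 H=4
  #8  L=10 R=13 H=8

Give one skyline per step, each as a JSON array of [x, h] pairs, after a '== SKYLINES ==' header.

== SKYLINES ==
[[32,11],[40,0]]
[[32,11],[41,0]]
[[18,20],[35,11],[41,0]]
[[18,20],[35,11],[43,0]]
[[18,20],[35,11],[43,0]]
[[7,14],[18,20],[35,11],[43,0]]
[[4,4],[7,14],[18,20],[35,11],[43,0]]
[[4,4],[7,14],[18,20],[35,11],[43,0]]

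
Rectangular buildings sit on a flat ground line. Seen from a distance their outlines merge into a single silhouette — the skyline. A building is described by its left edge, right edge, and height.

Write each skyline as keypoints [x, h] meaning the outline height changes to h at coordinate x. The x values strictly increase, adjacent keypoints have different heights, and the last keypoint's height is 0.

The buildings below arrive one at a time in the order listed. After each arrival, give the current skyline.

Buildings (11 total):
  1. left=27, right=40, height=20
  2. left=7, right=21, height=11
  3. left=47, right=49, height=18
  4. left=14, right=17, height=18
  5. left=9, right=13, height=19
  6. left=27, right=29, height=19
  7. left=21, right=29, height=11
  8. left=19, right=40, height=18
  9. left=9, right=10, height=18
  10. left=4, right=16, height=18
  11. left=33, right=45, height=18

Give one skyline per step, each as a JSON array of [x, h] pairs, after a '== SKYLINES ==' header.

== SKYLINES ==
[[27,20],[40,0]]
[[7,11],[21,0],[27,20],[40,0]]
[[7,11],[21,0],[27,20],[40,0],[47,18],[49,0]]
[[7,11],[14,18],[17,11],[21,0],[27,20],[40,0],[47,18],[49,0]]
[[7,11],[9,19],[13,11],[14,18],[17,11],[21,0],[27,20],[40,0],[47,18],[49,0]]
[[7,11],[9,19],[13,11],[14,18],[17,11],[21,0],[27,20],[40,0],[47,18],[49,0]]
[[7,11],[9,19],[13,11],[14,18],[17,11],[27,20],[40,0],[47,18],[49,0]]
[[7,11],[9,19],[13,11],[14,18],[17,11],[19,18],[27,20],[40,0],[47,18],[49,0]]
[[7,11],[9,19],[13,11],[14,18],[17,11],[19,18],[27,20],[40,0],[47,18],[49,0]]
[[4,18],[9,19],[13,18],[17,11],[19,18],[27,20],[40,0],[47,18],[49,0]]
[[4,18],[9,19],[13,18],[17,11],[19,18],[27,20],[40,18],[45,0],[47,18],[49,0]]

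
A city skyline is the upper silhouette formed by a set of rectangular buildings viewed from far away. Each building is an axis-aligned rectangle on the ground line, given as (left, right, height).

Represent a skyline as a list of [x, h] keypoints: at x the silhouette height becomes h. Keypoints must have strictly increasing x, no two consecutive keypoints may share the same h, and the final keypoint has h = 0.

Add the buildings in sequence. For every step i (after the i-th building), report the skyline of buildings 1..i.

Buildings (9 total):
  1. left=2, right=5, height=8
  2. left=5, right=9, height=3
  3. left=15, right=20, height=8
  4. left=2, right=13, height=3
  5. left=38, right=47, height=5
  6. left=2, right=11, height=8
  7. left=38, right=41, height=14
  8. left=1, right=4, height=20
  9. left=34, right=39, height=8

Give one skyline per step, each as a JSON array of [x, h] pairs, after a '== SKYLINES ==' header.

== SKYLINES ==
[[2,8],[5,0]]
[[2,8],[5,3],[9,0]]
[[2,8],[5,3],[9,0],[15,8],[20,0]]
[[2,8],[5,3],[13,0],[15,8],[20,0]]
[[2,8],[5,3],[13,0],[15,8],[20,0],[38,5],[47,0]]
[[2,8],[11,3],[13,0],[15,8],[20,0],[38,5],[47,0]]
[[2,8],[11,3],[13,0],[15,8],[20,0],[38,14],[41,5],[47,0]]
[[1,20],[4,8],[11,3],[13,0],[15,8],[20,0],[38,14],[41,5],[47,0]]
[[1,20],[4,8],[11,3],[13,0],[15,8],[20,0],[34,8],[38,14],[41,5],[47,0]]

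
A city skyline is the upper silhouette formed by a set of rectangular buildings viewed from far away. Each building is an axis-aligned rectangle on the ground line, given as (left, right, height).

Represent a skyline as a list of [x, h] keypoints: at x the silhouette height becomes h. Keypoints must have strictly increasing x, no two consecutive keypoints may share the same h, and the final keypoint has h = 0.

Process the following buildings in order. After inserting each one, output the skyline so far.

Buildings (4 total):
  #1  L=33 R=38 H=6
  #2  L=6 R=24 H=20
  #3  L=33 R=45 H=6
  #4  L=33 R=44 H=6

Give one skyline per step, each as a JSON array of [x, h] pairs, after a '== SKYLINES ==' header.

== SKYLINES ==
[[33,6],[38,0]]
[[6,20],[24,0],[33,6],[38,0]]
[[6,20],[24,0],[33,6],[45,0]]
[[6,20],[24,0],[33,6],[45,0]]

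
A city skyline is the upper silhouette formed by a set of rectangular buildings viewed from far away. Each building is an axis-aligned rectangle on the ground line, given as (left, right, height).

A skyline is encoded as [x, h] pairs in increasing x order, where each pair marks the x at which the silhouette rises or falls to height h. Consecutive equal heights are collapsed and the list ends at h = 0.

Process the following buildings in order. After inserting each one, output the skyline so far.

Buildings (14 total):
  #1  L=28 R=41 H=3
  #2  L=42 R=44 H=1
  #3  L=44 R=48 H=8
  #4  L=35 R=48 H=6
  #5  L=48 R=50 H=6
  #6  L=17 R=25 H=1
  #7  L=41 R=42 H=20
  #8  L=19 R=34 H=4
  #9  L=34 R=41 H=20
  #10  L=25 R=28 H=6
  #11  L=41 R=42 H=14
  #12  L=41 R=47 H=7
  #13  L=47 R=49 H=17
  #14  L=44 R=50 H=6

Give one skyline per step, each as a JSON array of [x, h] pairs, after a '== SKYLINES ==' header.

== SKYLINES ==
[[28,3],[41,0]]
[[28,3],[41,0],[42,1],[44,0]]
[[28,3],[41,0],[42,1],[44,8],[48,0]]
[[28,3],[35,6],[44,8],[48,0]]
[[28,3],[35,6],[44,8],[48,6],[50,0]]
[[17,1],[25,0],[28,3],[35,6],[44,8],[48,6],[50,0]]
[[17,1],[25,0],[28,3],[35,6],[41,20],[42,6],[44,8],[48,6],[50,0]]
[[17,1],[19,4],[34,3],[35,6],[41,20],[42,6],[44,8],[48,6],[50,0]]
[[17,1],[19,4],[34,20],[42,6],[44,8],[48,6],[50,0]]
[[17,1],[19,4],[25,6],[28,4],[34,20],[42,6],[44,8],[48,6],[50,0]]
[[17,1],[19,4],[25,6],[28,4],[34,20],[42,6],[44,8],[48,6],[50,0]]
[[17,1],[19,4],[25,6],[28,4],[34,20],[42,7],[44,8],[48,6],[50,0]]
[[17,1],[19,4],[25,6],[28,4],[34,20],[42,7],[44,8],[47,17],[49,6],[50,0]]
[[17,1],[19,4],[25,6],[28,4],[34,20],[42,7],[44,8],[47,17],[49,6],[50,0]]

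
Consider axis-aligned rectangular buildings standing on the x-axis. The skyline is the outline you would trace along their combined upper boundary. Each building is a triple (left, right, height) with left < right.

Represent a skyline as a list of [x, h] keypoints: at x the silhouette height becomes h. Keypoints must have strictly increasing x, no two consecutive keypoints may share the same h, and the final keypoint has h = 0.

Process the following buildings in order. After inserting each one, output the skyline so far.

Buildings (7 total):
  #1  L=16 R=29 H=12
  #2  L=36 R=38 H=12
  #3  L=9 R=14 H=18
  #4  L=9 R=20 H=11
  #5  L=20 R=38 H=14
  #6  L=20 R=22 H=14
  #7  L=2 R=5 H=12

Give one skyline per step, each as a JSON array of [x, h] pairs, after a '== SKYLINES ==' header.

== SKYLINES ==
[[16,12],[29,0]]
[[16,12],[29,0],[36,12],[38,0]]
[[9,18],[14,0],[16,12],[29,0],[36,12],[38,0]]
[[9,18],[14,11],[16,12],[29,0],[36,12],[38,0]]
[[9,18],[14,11],[16,12],[20,14],[38,0]]
[[9,18],[14,11],[16,12],[20,14],[38,0]]
[[2,12],[5,0],[9,18],[14,11],[16,12],[20,14],[38,0]]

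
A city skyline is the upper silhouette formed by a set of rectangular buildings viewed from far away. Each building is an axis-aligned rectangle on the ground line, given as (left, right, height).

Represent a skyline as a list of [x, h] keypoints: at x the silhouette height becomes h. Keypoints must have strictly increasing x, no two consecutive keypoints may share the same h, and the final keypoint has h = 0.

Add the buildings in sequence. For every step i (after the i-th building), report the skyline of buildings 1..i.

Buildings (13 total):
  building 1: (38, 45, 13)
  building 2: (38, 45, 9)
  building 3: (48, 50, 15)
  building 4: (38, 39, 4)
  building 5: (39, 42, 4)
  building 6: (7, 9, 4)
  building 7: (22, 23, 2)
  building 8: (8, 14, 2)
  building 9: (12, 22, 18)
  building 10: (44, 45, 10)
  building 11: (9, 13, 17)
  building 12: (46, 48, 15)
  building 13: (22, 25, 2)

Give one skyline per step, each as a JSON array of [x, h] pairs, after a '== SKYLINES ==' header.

== SKYLINES ==
[[38,13],[45,0]]
[[38,13],[45,0]]
[[38,13],[45,0],[48,15],[50,0]]
[[38,13],[45,0],[48,15],[50,0]]
[[38,13],[45,0],[48,15],[50,0]]
[[7,4],[9,0],[38,13],[45,0],[48,15],[50,0]]
[[7,4],[9,0],[22,2],[23,0],[38,13],[45,0],[48,15],[50,0]]
[[7,4],[9,2],[14,0],[22,2],[23,0],[38,13],[45,0],[48,15],[50,0]]
[[7,4],[9,2],[12,18],[22,2],[23,0],[38,13],[45,0],[48,15],[50,0]]
[[7,4],[9,2],[12,18],[22,2],[23,0],[38,13],[45,0],[48,15],[50,0]]
[[7,4],[9,17],[12,18],[22,2],[23,0],[38,13],[45,0],[48,15],[50,0]]
[[7,4],[9,17],[12,18],[22,2],[23,0],[38,13],[45,0],[46,15],[50,0]]
[[7,4],[9,17],[12,18],[22,2],[25,0],[38,13],[45,0],[46,15],[50,0]]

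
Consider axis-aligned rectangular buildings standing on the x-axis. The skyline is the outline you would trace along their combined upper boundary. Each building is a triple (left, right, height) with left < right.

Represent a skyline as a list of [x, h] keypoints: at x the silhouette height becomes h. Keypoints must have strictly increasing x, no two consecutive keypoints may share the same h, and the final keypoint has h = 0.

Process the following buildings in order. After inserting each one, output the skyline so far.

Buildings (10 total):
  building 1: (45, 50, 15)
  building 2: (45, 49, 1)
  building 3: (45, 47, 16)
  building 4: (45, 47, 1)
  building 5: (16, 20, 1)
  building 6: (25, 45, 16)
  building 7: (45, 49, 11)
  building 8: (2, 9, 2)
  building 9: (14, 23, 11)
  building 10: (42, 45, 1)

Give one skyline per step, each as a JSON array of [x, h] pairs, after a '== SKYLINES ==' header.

== SKYLINES ==
[[45,15],[50,0]]
[[45,15],[50,0]]
[[45,16],[47,15],[50,0]]
[[45,16],[47,15],[50,0]]
[[16,1],[20,0],[45,16],[47,15],[50,0]]
[[16,1],[20,0],[25,16],[47,15],[50,0]]
[[16,1],[20,0],[25,16],[47,15],[50,0]]
[[2,2],[9,0],[16,1],[20,0],[25,16],[47,15],[50,0]]
[[2,2],[9,0],[14,11],[23,0],[25,16],[47,15],[50,0]]
[[2,2],[9,0],[14,11],[23,0],[25,16],[47,15],[50,0]]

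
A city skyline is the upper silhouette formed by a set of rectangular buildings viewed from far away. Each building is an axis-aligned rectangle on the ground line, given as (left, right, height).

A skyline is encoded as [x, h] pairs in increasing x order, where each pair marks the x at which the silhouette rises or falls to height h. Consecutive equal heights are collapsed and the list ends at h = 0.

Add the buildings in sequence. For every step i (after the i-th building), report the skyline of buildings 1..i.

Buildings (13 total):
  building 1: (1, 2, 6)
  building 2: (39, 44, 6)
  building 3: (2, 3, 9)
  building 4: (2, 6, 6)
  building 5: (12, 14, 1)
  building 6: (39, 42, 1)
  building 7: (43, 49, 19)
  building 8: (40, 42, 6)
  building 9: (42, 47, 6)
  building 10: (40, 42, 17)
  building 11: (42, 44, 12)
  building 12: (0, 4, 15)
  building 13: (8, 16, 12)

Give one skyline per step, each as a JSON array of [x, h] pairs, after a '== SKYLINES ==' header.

== SKYLINES ==
[[1,6],[2,0]]
[[1,6],[2,0],[39,6],[44,0]]
[[1,6],[2,9],[3,0],[39,6],[44,0]]
[[1,6],[2,9],[3,6],[6,0],[39,6],[44,0]]
[[1,6],[2,9],[3,6],[6,0],[12,1],[14,0],[39,6],[44,0]]
[[1,6],[2,9],[3,6],[6,0],[12,1],[14,0],[39,6],[44,0]]
[[1,6],[2,9],[3,6],[6,0],[12,1],[14,0],[39,6],[43,19],[49,0]]
[[1,6],[2,9],[3,6],[6,0],[12,1],[14,0],[39,6],[43,19],[49,0]]
[[1,6],[2,9],[3,6],[6,0],[12,1],[14,0],[39,6],[43,19],[49,0]]
[[1,6],[2,9],[3,6],[6,0],[12,1],[14,0],[39,6],[40,17],[42,6],[43,19],[49,0]]
[[1,6],[2,9],[3,6],[6,0],[12,1],[14,0],[39,6],[40,17],[42,12],[43,19],[49,0]]
[[0,15],[4,6],[6,0],[12,1],[14,0],[39,6],[40,17],[42,12],[43,19],[49,0]]
[[0,15],[4,6],[6,0],[8,12],[16,0],[39,6],[40,17],[42,12],[43,19],[49,0]]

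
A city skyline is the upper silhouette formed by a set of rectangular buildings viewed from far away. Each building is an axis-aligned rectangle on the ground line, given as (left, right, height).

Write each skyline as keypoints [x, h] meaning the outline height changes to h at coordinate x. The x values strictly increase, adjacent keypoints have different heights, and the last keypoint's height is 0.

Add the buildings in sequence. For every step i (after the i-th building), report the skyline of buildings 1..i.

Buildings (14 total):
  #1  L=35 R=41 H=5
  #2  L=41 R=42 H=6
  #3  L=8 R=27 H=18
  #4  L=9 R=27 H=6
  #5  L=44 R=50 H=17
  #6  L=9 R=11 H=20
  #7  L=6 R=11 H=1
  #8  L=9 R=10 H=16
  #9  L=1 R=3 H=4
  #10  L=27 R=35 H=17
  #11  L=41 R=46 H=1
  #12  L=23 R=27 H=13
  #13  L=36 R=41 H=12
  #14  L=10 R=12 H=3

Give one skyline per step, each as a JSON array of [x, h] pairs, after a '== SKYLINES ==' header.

== SKYLINES ==
[[35,5],[41,0]]
[[35,5],[41,6],[42,0]]
[[8,18],[27,0],[35,5],[41,6],[42,0]]
[[8,18],[27,0],[35,5],[41,6],[42,0]]
[[8,18],[27,0],[35,5],[41,6],[42,0],[44,17],[50,0]]
[[8,18],[9,20],[11,18],[27,0],[35,5],[41,6],[42,0],[44,17],[50,0]]
[[6,1],[8,18],[9,20],[11,18],[27,0],[35,5],[41,6],[42,0],[44,17],[50,0]]
[[6,1],[8,18],[9,20],[11,18],[27,0],[35,5],[41,6],[42,0],[44,17],[50,0]]
[[1,4],[3,0],[6,1],[8,18],[9,20],[11,18],[27,0],[35,5],[41,6],[42,0],[44,17],[50,0]]
[[1,4],[3,0],[6,1],[8,18],[9,20],[11,18],[27,17],[35,5],[41,6],[42,0],[44,17],[50,0]]
[[1,4],[3,0],[6,1],[8,18],[9,20],[11,18],[27,17],[35,5],[41,6],[42,1],[44,17],[50,0]]
[[1,4],[3,0],[6,1],[8,18],[9,20],[11,18],[27,17],[35,5],[41,6],[42,1],[44,17],[50,0]]
[[1,4],[3,0],[6,1],[8,18],[9,20],[11,18],[27,17],[35,5],[36,12],[41,6],[42,1],[44,17],[50,0]]
[[1,4],[3,0],[6,1],[8,18],[9,20],[11,18],[27,17],[35,5],[36,12],[41,6],[42,1],[44,17],[50,0]]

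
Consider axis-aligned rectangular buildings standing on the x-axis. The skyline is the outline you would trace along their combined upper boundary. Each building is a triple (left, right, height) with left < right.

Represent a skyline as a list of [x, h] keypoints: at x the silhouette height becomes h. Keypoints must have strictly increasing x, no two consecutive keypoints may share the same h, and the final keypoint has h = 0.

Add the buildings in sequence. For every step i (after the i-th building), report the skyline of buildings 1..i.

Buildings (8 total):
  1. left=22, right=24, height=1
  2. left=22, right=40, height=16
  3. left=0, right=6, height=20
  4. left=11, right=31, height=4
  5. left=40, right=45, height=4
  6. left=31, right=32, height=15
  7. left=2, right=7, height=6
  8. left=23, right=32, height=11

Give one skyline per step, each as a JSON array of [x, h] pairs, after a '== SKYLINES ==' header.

== SKYLINES ==
[[22,1],[24,0]]
[[22,16],[40,0]]
[[0,20],[6,0],[22,16],[40,0]]
[[0,20],[6,0],[11,4],[22,16],[40,0]]
[[0,20],[6,0],[11,4],[22,16],[40,4],[45,0]]
[[0,20],[6,0],[11,4],[22,16],[40,4],[45,0]]
[[0,20],[6,6],[7,0],[11,4],[22,16],[40,4],[45,0]]
[[0,20],[6,6],[7,0],[11,4],[22,16],[40,4],[45,0]]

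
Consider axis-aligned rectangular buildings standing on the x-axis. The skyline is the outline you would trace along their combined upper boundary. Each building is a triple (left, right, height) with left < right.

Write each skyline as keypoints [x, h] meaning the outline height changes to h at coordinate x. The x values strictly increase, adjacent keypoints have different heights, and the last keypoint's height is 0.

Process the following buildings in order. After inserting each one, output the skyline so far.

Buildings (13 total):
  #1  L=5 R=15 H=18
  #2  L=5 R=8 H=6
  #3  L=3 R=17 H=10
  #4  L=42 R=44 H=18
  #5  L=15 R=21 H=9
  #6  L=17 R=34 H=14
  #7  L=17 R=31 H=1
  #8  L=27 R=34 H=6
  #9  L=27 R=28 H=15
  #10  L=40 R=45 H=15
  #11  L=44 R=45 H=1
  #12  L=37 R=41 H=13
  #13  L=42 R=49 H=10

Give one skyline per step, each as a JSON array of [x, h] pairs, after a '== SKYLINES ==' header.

== SKYLINES ==
[[5,18],[15,0]]
[[5,18],[15,0]]
[[3,10],[5,18],[15,10],[17,0]]
[[3,10],[5,18],[15,10],[17,0],[42,18],[44,0]]
[[3,10],[5,18],[15,10],[17,9],[21,0],[42,18],[44,0]]
[[3,10],[5,18],[15,10],[17,14],[34,0],[42,18],[44,0]]
[[3,10],[5,18],[15,10],[17,14],[34,0],[42,18],[44,0]]
[[3,10],[5,18],[15,10],[17,14],[34,0],[42,18],[44,0]]
[[3,10],[5,18],[15,10],[17,14],[27,15],[28,14],[34,0],[42,18],[44,0]]
[[3,10],[5,18],[15,10],[17,14],[27,15],[28,14],[34,0],[40,15],[42,18],[44,15],[45,0]]
[[3,10],[5,18],[15,10],[17,14],[27,15],[28,14],[34,0],[40,15],[42,18],[44,15],[45,0]]
[[3,10],[5,18],[15,10],[17,14],[27,15],[28,14],[34,0],[37,13],[40,15],[42,18],[44,15],[45,0]]
[[3,10],[5,18],[15,10],[17,14],[27,15],[28,14],[34,0],[37,13],[40,15],[42,18],[44,15],[45,10],[49,0]]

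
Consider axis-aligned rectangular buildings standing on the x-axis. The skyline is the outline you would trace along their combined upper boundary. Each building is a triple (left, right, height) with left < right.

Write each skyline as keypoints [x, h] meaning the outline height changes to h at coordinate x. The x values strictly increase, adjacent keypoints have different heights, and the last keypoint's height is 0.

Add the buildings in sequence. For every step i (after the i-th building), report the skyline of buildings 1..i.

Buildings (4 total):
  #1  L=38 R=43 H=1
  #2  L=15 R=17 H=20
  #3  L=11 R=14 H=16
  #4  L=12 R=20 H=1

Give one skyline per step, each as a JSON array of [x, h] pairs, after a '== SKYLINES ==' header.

== SKYLINES ==
[[38,1],[43,0]]
[[15,20],[17,0],[38,1],[43,0]]
[[11,16],[14,0],[15,20],[17,0],[38,1],[43,0]]
[[11,16],[14,1],[15,20],[17,1],[20,0],[38,1],[43,0]]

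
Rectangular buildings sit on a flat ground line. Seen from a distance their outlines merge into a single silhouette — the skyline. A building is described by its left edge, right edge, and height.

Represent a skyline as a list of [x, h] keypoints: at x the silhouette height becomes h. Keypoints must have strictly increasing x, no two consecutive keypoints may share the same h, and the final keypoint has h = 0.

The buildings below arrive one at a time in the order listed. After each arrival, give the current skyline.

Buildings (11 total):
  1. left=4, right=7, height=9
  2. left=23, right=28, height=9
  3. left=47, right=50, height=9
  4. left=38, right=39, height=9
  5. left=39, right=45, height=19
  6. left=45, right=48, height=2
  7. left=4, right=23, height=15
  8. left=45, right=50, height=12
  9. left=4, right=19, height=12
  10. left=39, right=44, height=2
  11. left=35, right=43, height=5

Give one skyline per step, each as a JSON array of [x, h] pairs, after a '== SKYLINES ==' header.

== SKYLINES ==
[[4,9],[7,0]]
[[4,9],[7,0],[23,9],[28,0]]
[[4,9],[7,0],[23,9],[28,0],[47,9],[50,0]]
[[4,9],[7,0],[23,9],[28,0],[38,9],[39,0],[47,9],[50,0]]
[[4,9],[7,0],[23,9],[28,0],[38,9],[39,19],[45,0],[47,9],[50,0]]
[[4,9],[7,0],[23,9],[28,0],[38,9],[39,19],[45,2],[47,9],[50,0]]
[[4,15],[23,9],[28,0],[38,9],[39,19],[45,2],[47,9],[50,0]]
[[4,15],[23,9],[28,0],[38,9],[39,19],[45,12],[50,0]]
[[4,15],[23,9],[28,0],[38,9],[39,19],[45,12],[50,0]]
[[4,15],[23,9],[28,0],[38,9],[39,19],[45,12],[50,0]]
[[4,15],[23,9],[28,0],[35,5],[38,9],[39,19],[45,12],[50,0]]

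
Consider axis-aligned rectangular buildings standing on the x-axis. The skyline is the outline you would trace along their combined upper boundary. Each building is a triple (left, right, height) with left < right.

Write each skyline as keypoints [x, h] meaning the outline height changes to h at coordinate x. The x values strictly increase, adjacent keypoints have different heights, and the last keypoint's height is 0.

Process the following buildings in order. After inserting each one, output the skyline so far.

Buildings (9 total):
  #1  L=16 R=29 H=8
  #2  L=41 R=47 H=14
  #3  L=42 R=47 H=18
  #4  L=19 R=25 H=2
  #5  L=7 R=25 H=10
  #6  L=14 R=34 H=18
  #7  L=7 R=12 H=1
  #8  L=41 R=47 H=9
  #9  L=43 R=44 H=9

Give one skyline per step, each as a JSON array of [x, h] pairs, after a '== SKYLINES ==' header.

== SKYLINES ==
[[16,8],[29,0]]
[[16,8],[29,0],[41,14],[47,0]]
[[16,8],[29,0],[41,14],[42,18],[47,0]]
[[16,8],[29,0],[41,14],[42,18],[47,0]]
[[7,10],[25,8],[29,0],[41,14],[42,18],[47,0]]
[[7,10],[14,18],[34,0],[41,14],[42,18],[47,0]]
[[7,10],[14,18],[34,0],[41,14],[42,18],[47,0]]
[[7,10],[14,18],[34,0],[41,14],[42,18],[47,0]]
[[7,10],[14,18],[34,0],[41,14],[42,18],[47,0]]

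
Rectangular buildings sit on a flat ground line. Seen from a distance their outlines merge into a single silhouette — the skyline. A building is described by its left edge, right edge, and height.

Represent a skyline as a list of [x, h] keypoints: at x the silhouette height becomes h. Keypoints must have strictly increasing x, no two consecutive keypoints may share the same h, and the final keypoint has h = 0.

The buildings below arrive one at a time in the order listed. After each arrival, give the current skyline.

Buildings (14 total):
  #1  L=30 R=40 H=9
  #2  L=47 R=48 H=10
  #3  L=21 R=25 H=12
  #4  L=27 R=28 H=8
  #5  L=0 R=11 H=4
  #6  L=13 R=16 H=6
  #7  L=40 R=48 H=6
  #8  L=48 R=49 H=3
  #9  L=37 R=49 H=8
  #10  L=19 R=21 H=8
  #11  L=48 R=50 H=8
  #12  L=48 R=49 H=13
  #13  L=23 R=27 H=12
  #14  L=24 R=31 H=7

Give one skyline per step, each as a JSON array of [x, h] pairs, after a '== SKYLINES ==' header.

== SKYLINES ==
[[30,9],[40,0]]
[[30,9],[40,0],[47,10],[48,0]]
[[21,12],[25,0],[30,9],[40,0],[47,10],[48,0]]
[[21,12],[25,0],[27,8],[28,0],[30,9],[40,0],[47,10],[48,0]]
[[0,4],[11,0],[21,12],[25,0],[27,8],[28,0],[30,9],[40,0],[47,10],[48,0]]
[[0,4],[11,0],[13,6],[16,0],[21,12],[25,0],[27,8],[28,0],[30,9],[40,0],[47,10],[48,0]]
[[0,4],[11,0],[13,6],[16,0],[21,12],[25,0],[27,8],[28,0],[30,9],[40,6],[47,10],[48,0]]
[[0,4],[11,0],[13,6],[16,0],[21,12],[25,0],[27,8],[28,0],[30,9],[40,6],[47,10],[48,3],[49,0]]
[[0,4],[11,0],[13,6],[16,0],[21,12],[25,0],[27,8],[28,0],[30,9],[40,8],[47,10],[48,8],[49,0]]
[[0,4],[11,0],[13,6],[16,0],[19,8],[21,12],[25,0],[27,8],[28,0],[30,9],[40,8],[47,10],[48,8],[49,0]]
[[0,4],[11,0],[13,6],[16,0],[19,8],[21,12],[25,0],[27,8],[28,0],[30,9],[40,8],[47,10],[48,8],[50,0]]
[[0,4],[11,0],[13,6],[16,0],[19,8],[21,12],[25,0],[27,8],[28,0],[30,9],[40,8],[47,10],[48,13],[49,8],[50,0]]
[[0,4],[11,0],[13,6],[16,0],[19,8],[21,12],[27,8],[28,0],[30,9],[40,8],[47,10],[48,13],[49,8],[50,0]]
[[0,4],[11,0],[13,6],[16,0],[19,8],[21,12],[27,8],[28,7],[30,9],[40,8],[47,10],[48,13],[49,8],[50,0]]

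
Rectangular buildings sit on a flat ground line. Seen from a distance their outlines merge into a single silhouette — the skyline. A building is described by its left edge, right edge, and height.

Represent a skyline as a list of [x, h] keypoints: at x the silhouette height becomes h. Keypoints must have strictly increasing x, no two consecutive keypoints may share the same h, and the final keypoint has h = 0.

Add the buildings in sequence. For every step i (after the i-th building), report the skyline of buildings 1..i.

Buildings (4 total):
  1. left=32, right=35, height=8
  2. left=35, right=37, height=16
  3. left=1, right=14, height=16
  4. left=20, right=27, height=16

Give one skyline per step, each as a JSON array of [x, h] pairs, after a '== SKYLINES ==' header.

== SKYLINES ==
[[32,8],[35,0]]
[[32,8],[35,16],[37,0]]
[[1,16],[14,0],[32,8],[35,16],[37,0]]
[[1,16],[14,0],[20,16],[27,0],[32,8],[35,16],[37,0]]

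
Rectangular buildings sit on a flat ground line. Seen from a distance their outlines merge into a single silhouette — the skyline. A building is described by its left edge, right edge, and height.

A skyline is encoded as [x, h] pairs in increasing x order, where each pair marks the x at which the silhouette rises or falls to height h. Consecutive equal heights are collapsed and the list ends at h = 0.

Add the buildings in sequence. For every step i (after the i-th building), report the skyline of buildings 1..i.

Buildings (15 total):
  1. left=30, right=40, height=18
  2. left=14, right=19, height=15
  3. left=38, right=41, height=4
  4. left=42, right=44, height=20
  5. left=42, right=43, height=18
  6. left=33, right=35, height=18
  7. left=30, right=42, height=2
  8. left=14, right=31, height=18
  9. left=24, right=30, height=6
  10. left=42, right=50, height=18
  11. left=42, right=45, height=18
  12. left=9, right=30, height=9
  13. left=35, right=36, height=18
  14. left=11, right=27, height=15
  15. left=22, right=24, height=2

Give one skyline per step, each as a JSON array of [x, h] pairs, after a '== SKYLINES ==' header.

== SKYLINES ==
[[30,18],[40,0]]
[[14,15],[19,0],[30,18],[40,0]]
[[14,15],[19,0],[30,18],[40,4],[41,0]]
[[14,15],[19,0],[30,18],[40,4],[41,0],[42,20],[44,0]]
[[14,15],[19,0],[30,18],[40,4],[41,0],[42,20],[44,0]]
[[14,15],[19,0],[30,18],[40,4],[41,0],[42,20],[44,0]]
[[14,15],[19,0],[30,18],[40,4],[41,2],[42,20],[44,0]]
[[14,18],[40,4],[41,2],[42,20],[44,0]]
[[14,18],[40,4],[41,2],[42,20],[44,0]]
[[14,18],[40,4],[41,2],[42,20],[44,18],[50,0]]
[[14,18],[40,4],[41,2],[42,20],[44,18],[50,0]]
[[9,9],[14,18],[40,4],[41,2],[42,20],[44,18],[50,0]]
[[9,9],[14,18],[40,4],[41,2],[42,20],[44,18],[50,0]]
[[9,9],[11,15],[14,18],[40,4],[41,2],[42,20],[44,18],[50,0]]
[[9,9],[11,15],[14,18],[40,4],[41,2],[42,20],[44,18],[50,0]]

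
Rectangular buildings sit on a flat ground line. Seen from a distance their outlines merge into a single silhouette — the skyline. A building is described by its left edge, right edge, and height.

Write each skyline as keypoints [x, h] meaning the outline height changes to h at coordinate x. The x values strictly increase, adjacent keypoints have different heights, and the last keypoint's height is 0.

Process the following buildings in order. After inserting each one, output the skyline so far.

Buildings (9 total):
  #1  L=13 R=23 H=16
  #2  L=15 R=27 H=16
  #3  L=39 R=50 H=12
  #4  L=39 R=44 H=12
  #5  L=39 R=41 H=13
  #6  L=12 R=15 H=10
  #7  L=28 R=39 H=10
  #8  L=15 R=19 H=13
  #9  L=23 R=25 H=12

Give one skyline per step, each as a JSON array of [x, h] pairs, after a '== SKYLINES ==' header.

== SKYLINES ==
[[13,16],[23,0]]
[[13,16],[27,0]]
[[13,16],[27,0],[39,12],[50,0]]
[[13,16],[27,0],[39,12],[50,0]]
[[13,16],[27,0],[39,13],[41,12],[50,0]]
[[12,10],[13,16],[27,0],[39,13],[41,12],[50,0]]
[[12,10],[13,16],[27,0],[28,10],[39,13],[41,12],[50,0]]
[[12,10],[13,16],[27,0],[28,10],[39,13],[41,12],[50,0]]
[[12,10],[13,16],[27,0],[28,10],[39,13],[41,12],[50,0]]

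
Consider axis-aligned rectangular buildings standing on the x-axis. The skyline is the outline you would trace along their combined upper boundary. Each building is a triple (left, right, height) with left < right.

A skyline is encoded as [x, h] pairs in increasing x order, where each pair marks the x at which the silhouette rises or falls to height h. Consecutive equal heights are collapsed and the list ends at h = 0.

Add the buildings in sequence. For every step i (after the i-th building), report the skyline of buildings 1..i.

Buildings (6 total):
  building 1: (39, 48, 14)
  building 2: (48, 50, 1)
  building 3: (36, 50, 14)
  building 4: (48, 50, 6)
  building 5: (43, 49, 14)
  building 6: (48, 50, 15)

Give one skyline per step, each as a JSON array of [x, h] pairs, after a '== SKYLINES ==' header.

== SKYLINES ==
[[39,14],[48,0]]
[[39,14],[48,1],[50,0]]
[[36,14],[50,0]]
[[36,14],[50,0]]
[[36,14],[50,0]]
[[36,14],[48,15],[50,0]]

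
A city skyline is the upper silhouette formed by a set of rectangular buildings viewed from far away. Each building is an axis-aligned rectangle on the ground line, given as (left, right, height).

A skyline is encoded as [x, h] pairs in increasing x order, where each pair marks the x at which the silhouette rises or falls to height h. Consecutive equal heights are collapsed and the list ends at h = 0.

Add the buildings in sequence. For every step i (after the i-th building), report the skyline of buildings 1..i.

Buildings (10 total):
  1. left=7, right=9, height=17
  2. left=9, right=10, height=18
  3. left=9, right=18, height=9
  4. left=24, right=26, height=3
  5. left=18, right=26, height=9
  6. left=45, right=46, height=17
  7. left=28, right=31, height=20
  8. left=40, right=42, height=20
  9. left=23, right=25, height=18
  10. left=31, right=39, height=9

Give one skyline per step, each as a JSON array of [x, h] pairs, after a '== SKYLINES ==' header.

== SKYLINES ==
[[7,17],[9,0]]
[[7,17],[9,18],[10,0]]
[[7,17],[9,18],[10,9],[18,0]]
[[7,17],[9,18],[10,9],[18,0],[24,3],[26,0]]
[[7,17],[9,18],[10,9],[26,0]]
[[7,17],[9,18],[10,9],[26,0],[45,17],[46,0]]
[[7,17],[9,18],[10,9],[26,0],[28,20],[31,0],[45,17],[46,0]]
[[7,17],[9,18],[10,9],[26,0],[28,20],[31,0],[40,20],[42,0],[45,17],[46,0]]
[[7,17],[9,18],[10,9],[23,18],[25,9],[26,0],[28,20],[31,0],[40,20],[42,0],[45,17],[46,0]]
[[7,17],[9,18],[10,9],[23,18],[25,9],[26,0],[28,20],[31,9],[39,0],[40,20],[42,0],[45,17],[46,0]]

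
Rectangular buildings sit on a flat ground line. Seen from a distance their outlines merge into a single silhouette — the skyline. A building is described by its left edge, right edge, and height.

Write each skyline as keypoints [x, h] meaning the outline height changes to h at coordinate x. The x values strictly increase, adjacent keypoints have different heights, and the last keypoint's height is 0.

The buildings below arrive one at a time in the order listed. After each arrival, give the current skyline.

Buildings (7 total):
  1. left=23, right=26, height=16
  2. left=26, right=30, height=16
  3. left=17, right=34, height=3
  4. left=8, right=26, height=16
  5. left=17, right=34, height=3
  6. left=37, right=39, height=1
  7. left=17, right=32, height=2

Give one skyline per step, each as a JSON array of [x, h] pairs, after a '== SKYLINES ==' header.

== SKYLINES ==
[[23,16],[26,0]]
[[23,16],[30,0]]
[[17,3],[23,16],[30,3],[34,0]]
[[8,16],[30,3],[34,0]]
[[8,16],[30,3],[34,0]]
[[8,16],[30,3],[34,0],[37,1],[39,0]]
[[8,16],[30,3],[34,0],[37,1],[39,0]]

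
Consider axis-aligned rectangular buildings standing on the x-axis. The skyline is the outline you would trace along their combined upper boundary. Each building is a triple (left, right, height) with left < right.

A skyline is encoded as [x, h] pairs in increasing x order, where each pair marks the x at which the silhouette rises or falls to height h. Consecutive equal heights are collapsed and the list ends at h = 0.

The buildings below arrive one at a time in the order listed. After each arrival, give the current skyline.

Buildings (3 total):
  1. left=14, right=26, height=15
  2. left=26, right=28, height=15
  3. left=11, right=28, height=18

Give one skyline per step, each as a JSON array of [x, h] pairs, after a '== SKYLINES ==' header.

== SKYLINES ==
[[14,15],[26,0]]
[[14,15],[28,0]]
[[11,18],[28,0]]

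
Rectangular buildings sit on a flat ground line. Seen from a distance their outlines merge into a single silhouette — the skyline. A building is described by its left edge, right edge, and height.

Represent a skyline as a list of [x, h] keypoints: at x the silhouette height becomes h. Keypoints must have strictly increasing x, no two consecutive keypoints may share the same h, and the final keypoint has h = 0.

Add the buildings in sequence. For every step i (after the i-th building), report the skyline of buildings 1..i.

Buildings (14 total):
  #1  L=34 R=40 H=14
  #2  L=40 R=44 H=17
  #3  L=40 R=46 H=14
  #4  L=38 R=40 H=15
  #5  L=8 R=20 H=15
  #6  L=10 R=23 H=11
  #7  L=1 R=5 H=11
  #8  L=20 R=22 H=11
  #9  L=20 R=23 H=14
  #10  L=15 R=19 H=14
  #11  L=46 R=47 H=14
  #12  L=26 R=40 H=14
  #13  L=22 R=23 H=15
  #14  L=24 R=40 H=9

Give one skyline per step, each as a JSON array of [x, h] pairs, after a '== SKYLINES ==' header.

== SKYLINES ==
[[34,14],[40,0]]
[[34,14],[40,17],[44,0]]
[[34,14],[40,17],[44,14],[46,0]]
[[34,14],[38,15],[40,17],[44,14],[46,0]]
[[8,15],[20,0],[34,14],[38,15],[40,17],[44,14],[46,0]]
[[8,15],[20,11],[23,0],[34,14],[38,15],[40,17],[44,14],[46,0]]
[[1,11],[5,0],[8,15],[20,11],[23,0],[34,14],[38,15],[40,17],[44,14],[46,0]]
[[1,11],[5,0],[8,15],[20,11],[23,0],[34,14],[38,15],[40,17],[44,14],[46,0]]
[[1,11],[5,0],[8,15],[20,14],[23,0],[34,14],[38,15],[40,17],[44,14],[46,0]]
[[1,11],[5,0],[8,15],[20,14],[23,0],[34,14],[38,15],[40,17],[44,14],[46,0]]
[[1,11],[5,0],[8,15],[20,14],[23,0],[34,14],[38,15],[40,17],[44,14],[47,0]]
[[1,11],[5,0],[8,15],[20,14],[23,0],[26,14],[38,15],[40,17],[44,14],[47,0]]
[[1,11],[5,0],[8,15],[20,14],[22,15],[23,0],[26,14],[38,15],[40,17],[44,14],[47,0]]
[[1,11],[5,0],[8,15],[20,14],[22,15],[23,0],[24,9],[26,14],[38,15],[40,17],[44,14],[47,0]]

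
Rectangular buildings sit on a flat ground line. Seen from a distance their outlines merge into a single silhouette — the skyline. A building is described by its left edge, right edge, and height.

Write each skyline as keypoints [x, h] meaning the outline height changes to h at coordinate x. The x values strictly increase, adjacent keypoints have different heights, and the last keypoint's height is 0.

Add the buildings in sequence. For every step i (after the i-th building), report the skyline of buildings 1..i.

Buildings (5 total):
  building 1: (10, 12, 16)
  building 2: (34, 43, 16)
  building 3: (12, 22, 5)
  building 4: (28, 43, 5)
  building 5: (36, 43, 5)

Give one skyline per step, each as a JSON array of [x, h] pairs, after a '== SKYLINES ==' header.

== SKYLINES ==
[[10,16],[12,0]]
[[10,16],[12,0],[34,16],[43,0]]
[[10,16],[12,5],[22,0],[34,16],[43,0]]
[[10,16],[12,5],[22,0],[28,5],[34,16],[43,0]]
[[10,16],[12,5],[22,0],[28,5],[34,16],[43,0]]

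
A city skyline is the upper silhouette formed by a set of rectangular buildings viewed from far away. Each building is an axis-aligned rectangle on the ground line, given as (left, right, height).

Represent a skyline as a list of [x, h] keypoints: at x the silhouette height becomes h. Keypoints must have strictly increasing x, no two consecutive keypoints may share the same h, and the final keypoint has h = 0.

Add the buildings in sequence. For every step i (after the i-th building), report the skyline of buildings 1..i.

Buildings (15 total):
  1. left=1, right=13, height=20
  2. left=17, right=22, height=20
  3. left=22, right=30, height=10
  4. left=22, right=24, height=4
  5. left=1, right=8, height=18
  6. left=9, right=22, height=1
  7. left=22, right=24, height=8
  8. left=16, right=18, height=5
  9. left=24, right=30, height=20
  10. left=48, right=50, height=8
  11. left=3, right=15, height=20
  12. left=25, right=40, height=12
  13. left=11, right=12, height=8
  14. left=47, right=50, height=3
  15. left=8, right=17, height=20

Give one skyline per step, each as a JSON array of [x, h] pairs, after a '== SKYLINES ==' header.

== SKYLINES ==
[[1,20],[13,0]]
[[1,20],[13,0],[17,20],[22,0]]
[[1,20],[13,0],[17,20],[22,10],[30,0]]
[[1,20],[13,0],[17,20],[22,10],[30,0]]
[[1,20],[13,0],[17,20],[22,10],[30,0]]
[[1,20],[13,1],[17,20],[22,10],[30,0]]
[[1,20],[13,1],[17,20],[22,10],[30,0]]
[[1,20],[13,1],[16,5],[17,20],[22,10],[30,0]]
[[1,20],[13,1],[16,5],[17,20],[22,10],[24,20],[30,0]]
[[1,20],[13,1],[16,5],[17,20],[22,10],[24,20],[30,0],[48,8],[50,0]]
[[1,20],[15,1],[16,5],[17,20],[22,10],[24,20],[30,0],[48,8],[50,0]]
[[1,20],[15,1],[16,5],[17,20],[22,10],[24,20],[30,12],[40,0],[48,8],[50,0]]
[[1,20],[15,1],[16,5],[17,20],[22,10],[24,20],[30,12],[40,0],[48,8],[50,0]]
[[1,20],[15,1],[16,5],[17,20],[22,10],[24,20],[30,12],[40,0],[47,3],[48,8],[50,0]]
[[1,20],[22,10],[24,20],[30,12],[40,0],[47,3],[48,8],[50,0]]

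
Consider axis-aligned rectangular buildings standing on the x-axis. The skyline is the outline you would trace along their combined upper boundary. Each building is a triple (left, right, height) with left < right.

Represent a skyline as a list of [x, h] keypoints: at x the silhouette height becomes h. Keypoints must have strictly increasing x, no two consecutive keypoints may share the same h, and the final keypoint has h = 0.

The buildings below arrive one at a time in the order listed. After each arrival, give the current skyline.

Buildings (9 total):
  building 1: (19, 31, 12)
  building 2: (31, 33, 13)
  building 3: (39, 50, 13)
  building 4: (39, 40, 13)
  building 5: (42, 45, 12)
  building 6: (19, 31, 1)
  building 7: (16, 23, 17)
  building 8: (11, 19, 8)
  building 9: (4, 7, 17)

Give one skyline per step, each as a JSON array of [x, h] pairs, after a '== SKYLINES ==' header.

== SKYLINES ==
[[19,12],[31,0]]
[[19,12],[31,13],[33,0]]
[[19,12],[31,13],[33,0],[39,13],[50,0]]
[[19,12],[31,13],[33,0],[39,13],[50,0]]
[[19,12],[31,13],[33,0],[39,13],[50,0]]
[[19,12],[31,13],[33,0],[39,13],[50,0]]
[[16,17],[23,12],[31,13],[33,0],[39,13],[50,0]]
[[11,8],[16,17],[23,12],[31,13],[33,0],[39,13],[50,0]]
[[4,17],[7,0],[11,8],[16,17],[23,12],[31,13],[33,0],[39,13],[50,0]]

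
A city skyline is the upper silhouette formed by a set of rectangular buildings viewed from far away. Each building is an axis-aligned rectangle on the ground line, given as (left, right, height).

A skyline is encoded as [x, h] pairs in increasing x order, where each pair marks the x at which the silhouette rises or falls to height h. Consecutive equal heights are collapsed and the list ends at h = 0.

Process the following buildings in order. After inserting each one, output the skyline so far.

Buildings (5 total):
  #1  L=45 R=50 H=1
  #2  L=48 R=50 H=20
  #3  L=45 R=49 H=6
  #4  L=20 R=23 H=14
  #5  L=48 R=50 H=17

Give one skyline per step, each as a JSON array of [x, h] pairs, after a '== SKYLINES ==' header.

== SKYLINES ==
[[45,1],[50,0]]
[[45,1],[48,20],[50,0]]
[[45,6],[48,20],[50,0]]
[[20,14],[23,0],[45,6],[48,20],[50,0]]
[[20,14],[23,0],[45,6],[48,20],[50,0]]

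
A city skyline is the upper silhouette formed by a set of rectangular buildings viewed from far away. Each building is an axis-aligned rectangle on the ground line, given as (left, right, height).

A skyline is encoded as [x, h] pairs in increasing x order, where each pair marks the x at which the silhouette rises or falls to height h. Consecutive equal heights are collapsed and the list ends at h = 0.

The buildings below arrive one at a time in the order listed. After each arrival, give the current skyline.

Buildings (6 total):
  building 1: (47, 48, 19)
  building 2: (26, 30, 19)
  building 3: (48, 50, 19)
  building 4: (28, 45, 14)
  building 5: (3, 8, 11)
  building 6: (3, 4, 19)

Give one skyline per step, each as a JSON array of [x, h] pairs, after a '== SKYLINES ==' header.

== SKYLINES ==
[[47,19],[48,0]]
[[26,19],[30,0],[47,19],[48,0]]
[[26,19],[30,0],[47,19],[50,0]]
[[26,19],[30,14],[45,0],[47,19],[50,0]]
[[3,11],[8,0],[26,19],[30,14],[45,0],[47,19],[50,0]]
[[3,19],[4,11],[8,0],[26,19],[30,14],[45,0],[47,19],[50,0]]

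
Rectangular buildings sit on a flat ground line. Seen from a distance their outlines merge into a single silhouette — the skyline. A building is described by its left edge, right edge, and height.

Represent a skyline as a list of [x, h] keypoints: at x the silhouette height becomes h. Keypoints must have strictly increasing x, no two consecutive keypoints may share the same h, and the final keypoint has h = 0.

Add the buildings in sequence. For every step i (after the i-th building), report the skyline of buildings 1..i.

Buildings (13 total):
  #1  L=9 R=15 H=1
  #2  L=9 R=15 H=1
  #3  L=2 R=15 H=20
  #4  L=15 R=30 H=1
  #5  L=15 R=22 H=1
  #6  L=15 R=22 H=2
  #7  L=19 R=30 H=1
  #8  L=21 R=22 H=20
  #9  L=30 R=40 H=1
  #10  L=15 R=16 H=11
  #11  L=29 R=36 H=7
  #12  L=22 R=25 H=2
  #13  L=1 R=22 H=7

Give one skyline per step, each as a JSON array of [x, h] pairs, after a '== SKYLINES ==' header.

== SKYLINES ==
[[9,1],[15,0]]
[[9,1],[15,0]]
[[2,20],[15,0]]
[[2,20],[15,1],[30,0]]
[[2,20],[15,1],[30,0]]
[[2,20],[15,2],[22,1],[30,0]]
[[2,20],[15,2],[22,1],[30,0]]
[[2,20],[15,2],[21,20],[22,1],[30,0]]
[[2,20],[15,2],[21,20],[22,1],[40,0]]
[[2,20],[15,11],[16,2],[21,20],[22,1],[40,0]]
[[2,20],[15,11],[16,2],[21,20],[22,1],[29,7],[36,1],[40,0]]
[[2,20],[15,11],[16,2],[21,20],[22,2],[25,1],[29,7],[36,1],[40,0]]
[[1,7],[2,20],[15,11],[16,7],[21,20],[22,2],[25,1],[29,7],[36,1],[40,0]]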